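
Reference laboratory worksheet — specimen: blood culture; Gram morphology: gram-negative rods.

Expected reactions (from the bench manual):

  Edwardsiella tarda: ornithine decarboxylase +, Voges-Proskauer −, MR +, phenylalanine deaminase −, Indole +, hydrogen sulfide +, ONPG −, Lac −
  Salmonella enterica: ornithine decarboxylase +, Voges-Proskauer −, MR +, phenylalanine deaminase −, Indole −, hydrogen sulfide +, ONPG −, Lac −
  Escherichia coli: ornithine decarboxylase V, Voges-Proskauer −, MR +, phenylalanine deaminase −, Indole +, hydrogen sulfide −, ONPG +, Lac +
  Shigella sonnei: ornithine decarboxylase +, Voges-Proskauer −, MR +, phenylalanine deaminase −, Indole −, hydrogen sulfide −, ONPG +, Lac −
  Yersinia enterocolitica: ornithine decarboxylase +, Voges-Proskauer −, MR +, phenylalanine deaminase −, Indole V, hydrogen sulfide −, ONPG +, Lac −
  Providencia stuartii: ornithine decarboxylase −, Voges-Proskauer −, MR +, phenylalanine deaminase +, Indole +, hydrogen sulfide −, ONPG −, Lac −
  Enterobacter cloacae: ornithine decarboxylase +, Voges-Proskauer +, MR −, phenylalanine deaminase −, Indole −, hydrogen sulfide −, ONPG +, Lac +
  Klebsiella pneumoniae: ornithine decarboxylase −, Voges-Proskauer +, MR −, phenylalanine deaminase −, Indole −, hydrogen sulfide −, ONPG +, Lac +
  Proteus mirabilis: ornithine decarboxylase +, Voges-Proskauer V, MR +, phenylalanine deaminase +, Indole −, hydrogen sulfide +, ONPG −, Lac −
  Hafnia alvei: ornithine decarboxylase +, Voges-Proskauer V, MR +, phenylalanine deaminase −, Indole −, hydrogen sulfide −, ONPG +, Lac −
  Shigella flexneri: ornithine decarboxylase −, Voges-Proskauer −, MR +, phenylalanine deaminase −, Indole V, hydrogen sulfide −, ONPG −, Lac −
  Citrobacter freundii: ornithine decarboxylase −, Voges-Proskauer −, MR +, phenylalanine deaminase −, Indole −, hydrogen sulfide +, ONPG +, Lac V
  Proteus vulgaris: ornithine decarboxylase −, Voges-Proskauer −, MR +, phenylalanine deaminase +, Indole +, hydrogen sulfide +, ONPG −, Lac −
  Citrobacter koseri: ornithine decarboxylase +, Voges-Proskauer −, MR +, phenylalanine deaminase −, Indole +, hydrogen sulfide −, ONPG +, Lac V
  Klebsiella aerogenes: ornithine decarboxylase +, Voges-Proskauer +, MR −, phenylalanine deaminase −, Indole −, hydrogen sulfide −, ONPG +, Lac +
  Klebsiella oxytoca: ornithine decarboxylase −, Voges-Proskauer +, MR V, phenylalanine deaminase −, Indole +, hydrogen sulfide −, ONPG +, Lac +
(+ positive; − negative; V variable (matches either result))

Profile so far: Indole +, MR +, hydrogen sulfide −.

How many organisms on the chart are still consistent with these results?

hydrogen sulfide −: excludes 5 organisms — 11 left.
Indole +: excludes 5 organisms — 6 left.
MR +: all 6 remaining candidates are consistent.
Still consistent: Citrobacter koseri, Escherichia coli, Klebsiella oxytoca, Providencia stuartii, Shigella flexneri, Yersinia enterocolitica.

6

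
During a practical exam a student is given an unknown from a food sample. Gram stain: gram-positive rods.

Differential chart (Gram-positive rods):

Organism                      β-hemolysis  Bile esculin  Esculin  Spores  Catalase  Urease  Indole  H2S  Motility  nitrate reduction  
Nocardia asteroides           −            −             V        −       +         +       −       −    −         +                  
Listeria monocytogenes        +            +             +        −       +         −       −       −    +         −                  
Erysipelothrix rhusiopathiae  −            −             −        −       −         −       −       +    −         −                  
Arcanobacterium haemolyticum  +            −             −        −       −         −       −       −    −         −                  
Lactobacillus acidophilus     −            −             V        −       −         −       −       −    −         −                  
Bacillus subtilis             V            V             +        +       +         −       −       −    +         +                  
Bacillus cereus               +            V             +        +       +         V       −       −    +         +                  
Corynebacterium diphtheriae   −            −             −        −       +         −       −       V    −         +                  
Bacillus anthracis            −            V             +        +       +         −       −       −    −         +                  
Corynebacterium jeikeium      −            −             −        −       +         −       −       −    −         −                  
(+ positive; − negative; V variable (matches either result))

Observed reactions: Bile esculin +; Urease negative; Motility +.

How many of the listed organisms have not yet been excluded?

3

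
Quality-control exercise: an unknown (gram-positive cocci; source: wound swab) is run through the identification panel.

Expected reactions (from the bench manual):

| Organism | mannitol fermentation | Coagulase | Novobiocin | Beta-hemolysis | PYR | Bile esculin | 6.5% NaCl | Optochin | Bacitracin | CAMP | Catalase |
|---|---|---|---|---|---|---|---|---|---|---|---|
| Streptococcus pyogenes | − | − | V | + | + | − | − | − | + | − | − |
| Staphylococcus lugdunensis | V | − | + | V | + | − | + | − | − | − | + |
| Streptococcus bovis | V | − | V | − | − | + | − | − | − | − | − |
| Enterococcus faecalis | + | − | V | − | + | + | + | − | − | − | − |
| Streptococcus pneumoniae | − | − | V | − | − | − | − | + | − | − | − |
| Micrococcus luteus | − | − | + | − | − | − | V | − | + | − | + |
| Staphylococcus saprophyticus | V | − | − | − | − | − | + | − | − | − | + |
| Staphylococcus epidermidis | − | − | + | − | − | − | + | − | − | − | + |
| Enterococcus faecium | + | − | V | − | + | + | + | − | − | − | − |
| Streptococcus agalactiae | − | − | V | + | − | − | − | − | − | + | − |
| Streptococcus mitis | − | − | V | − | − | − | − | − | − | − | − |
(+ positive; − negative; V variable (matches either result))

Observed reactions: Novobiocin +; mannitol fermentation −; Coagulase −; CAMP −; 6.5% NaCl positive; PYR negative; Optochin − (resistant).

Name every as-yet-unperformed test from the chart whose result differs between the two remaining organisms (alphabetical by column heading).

Bacitracin

CAMP −: excludes Streptococcus agalactiae — 10 left.
Novobiocin +: excludes Staphylococcus saprophyticus — 9 left.
PYR −: excludes Streptococcus pyogenes, Staphylococcus lugdunensis, Enterococcus faecalis, Enterococcus faecium — 5 left.
Coagulase −: all 5 remaining candidates are consistent.
mannitol fermentation −: all 5 remaining candidates are consistent.
Optochin −: excludes Streptococcus pneumoniae — 4 left.
6.5% NaCl +: excludes Streptococcus bovis, Streptococcus mitis — 2 left.
Two candidates remain: Micrococcus luteus and Staphylococcus epidermidis.
  Beta-hemolysis: − vs − — same for both, does not separate.
  Bile esculin: − vs − — same for both, does not separate.
  Bacitracin: Micrococcus luteus +, Staphylococcus epidermidis − — discriminates.
  Catalase: + vs + — same for both, does not separate.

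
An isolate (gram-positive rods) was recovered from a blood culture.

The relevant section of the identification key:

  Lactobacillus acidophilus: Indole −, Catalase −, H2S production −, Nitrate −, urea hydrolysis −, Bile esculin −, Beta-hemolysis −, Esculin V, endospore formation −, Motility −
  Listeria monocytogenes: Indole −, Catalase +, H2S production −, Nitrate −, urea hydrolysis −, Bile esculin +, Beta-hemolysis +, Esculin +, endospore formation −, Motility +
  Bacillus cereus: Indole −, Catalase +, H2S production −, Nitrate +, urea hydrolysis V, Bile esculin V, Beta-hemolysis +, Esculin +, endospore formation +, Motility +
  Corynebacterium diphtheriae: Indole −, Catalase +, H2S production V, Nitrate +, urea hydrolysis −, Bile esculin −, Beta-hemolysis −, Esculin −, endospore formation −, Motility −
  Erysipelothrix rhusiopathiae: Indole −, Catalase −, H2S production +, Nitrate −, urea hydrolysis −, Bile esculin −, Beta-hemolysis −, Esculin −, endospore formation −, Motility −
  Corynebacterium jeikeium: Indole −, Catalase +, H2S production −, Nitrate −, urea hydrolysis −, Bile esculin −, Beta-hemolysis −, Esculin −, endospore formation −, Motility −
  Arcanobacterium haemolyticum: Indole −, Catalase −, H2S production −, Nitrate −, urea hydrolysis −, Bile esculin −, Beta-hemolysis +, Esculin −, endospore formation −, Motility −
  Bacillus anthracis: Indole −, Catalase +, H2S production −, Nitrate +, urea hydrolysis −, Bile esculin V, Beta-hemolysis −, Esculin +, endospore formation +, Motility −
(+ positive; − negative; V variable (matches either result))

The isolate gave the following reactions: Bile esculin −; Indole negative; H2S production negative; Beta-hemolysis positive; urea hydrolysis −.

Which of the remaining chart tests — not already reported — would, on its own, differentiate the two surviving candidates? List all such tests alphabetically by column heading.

Catalase, endospore formation, Esculin, Motility, Nitrate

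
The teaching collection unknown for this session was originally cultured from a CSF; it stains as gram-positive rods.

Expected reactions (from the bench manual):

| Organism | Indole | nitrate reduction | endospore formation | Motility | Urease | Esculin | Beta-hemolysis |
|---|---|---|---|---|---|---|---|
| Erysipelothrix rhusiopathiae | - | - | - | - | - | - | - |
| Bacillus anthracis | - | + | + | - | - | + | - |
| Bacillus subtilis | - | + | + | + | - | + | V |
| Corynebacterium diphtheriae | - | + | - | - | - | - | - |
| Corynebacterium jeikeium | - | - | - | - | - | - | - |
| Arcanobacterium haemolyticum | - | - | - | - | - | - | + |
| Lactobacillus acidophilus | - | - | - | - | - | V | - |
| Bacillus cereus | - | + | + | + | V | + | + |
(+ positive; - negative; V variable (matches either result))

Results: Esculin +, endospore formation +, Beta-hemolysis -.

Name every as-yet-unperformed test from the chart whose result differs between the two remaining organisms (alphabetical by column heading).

Motility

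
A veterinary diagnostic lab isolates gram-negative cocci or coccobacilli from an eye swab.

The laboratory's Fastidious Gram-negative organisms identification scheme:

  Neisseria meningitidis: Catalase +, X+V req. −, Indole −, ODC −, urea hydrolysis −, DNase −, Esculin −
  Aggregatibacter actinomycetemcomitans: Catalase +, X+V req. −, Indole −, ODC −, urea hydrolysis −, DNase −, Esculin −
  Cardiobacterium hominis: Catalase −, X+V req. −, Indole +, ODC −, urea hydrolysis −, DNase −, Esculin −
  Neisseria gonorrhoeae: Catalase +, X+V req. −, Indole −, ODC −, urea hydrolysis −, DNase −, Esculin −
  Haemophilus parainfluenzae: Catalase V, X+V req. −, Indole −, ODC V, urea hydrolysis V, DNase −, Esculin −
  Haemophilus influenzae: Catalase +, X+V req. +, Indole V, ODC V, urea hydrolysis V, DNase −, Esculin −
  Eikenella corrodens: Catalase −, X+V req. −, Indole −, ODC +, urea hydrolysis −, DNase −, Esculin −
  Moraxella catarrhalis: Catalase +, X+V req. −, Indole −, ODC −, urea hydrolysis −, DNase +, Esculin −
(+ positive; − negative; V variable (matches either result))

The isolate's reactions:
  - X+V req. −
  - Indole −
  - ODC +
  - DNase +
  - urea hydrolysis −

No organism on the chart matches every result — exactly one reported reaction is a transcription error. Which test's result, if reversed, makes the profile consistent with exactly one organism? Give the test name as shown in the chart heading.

As reported, no row in the chart matches all 5 reactions.
Reversing ODC (to −) → unique match: Moraxella catarrhalis.
Reversing DNase → 2 organisms match (not unique).
Reversing X+V req. → still no organism matches.
Reversing urea hydrolysis → still no organism matches.
Reversing Indole → still no organism matches.

ODC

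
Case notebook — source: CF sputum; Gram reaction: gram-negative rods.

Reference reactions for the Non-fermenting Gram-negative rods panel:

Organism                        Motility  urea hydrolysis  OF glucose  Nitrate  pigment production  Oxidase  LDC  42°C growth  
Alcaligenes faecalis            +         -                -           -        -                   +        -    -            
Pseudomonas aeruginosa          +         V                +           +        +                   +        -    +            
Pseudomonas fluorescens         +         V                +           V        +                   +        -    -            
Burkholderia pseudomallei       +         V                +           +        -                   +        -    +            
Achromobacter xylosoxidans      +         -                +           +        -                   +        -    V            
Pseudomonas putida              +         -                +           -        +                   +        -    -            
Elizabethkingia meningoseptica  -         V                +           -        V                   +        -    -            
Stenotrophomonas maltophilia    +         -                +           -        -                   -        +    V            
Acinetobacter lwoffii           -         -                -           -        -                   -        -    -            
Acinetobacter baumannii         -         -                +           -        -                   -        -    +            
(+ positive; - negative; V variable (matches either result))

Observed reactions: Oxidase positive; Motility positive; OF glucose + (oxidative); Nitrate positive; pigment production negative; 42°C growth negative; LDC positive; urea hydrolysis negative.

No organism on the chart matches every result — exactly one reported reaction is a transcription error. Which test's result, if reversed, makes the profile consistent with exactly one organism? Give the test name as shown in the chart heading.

LDC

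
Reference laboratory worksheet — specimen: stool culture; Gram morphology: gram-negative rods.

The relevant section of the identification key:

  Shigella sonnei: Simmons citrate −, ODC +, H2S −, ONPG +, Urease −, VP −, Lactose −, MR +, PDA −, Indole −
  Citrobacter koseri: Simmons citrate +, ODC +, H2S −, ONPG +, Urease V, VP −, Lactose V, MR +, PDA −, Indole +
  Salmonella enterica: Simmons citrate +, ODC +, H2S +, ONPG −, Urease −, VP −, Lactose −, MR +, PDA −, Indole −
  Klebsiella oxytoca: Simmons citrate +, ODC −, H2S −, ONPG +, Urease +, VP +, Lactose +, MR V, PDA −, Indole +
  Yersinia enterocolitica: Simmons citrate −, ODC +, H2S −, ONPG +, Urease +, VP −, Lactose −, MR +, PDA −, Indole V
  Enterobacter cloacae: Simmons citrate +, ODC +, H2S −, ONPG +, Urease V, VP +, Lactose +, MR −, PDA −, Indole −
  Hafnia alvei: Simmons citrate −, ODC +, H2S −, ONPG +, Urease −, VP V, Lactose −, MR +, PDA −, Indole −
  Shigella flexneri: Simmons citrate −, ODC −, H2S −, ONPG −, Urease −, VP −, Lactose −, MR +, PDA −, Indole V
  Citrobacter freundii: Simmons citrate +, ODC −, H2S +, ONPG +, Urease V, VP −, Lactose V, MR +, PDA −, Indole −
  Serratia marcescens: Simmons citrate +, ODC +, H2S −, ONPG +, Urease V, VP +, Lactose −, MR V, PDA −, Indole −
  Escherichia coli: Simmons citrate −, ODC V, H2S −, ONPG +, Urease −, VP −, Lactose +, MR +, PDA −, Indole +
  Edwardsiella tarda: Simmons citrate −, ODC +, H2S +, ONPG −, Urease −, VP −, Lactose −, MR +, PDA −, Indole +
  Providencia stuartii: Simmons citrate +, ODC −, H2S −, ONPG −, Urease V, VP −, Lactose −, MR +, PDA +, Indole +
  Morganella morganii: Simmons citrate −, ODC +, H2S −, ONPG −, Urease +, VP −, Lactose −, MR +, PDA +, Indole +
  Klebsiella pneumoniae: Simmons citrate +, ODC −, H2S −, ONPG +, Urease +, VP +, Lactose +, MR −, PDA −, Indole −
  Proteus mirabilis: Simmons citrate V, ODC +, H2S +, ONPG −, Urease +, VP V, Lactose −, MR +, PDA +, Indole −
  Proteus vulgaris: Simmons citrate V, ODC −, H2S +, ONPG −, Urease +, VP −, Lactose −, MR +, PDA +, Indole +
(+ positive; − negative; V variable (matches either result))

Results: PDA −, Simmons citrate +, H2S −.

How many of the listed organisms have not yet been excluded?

Simmons citrate +: excludes 7 organisms — 10 left.
PDA −: excludes Providencia stuartii, Proteus mirabilis, Proteus vulgaris — 7 left.
H2S −: excludes Salmonella enterica, Citrobacter freundii — 5 left.
Still consistent: Citrobacter koseri, Enterobacter cloacae, Klebsiella oxytoca, Klebsiella pneumoniae, Serratia marcescens.

5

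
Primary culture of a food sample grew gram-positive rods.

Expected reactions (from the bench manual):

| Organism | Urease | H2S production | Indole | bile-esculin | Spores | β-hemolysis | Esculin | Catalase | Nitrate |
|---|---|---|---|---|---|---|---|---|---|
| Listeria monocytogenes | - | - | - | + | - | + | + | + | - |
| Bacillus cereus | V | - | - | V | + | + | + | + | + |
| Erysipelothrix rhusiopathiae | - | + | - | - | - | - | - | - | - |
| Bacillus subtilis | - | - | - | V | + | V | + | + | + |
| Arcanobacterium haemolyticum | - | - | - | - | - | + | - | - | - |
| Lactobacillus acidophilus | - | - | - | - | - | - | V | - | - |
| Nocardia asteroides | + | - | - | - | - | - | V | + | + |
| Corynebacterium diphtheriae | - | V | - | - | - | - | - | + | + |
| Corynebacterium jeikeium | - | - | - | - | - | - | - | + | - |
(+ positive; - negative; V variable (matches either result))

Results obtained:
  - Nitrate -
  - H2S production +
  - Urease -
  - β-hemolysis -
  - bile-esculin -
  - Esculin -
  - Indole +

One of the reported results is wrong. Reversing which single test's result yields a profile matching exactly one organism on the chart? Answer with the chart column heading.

As reported, no row in the chart matches all 7 reactions.
Reversing bile-esculin → still no organism matches.
Reversing β-hemolysis → still no organism matches.
Reversing H2S production → still no organism matches.
Reversing Urease → still no organism matches.
Reversing Indole (to -) → unique match: Erysipelothrix rhusiopathiae.
Reversing Esculin → still no organism matches.
Reversing Nitrate → still no organism matches.

Indole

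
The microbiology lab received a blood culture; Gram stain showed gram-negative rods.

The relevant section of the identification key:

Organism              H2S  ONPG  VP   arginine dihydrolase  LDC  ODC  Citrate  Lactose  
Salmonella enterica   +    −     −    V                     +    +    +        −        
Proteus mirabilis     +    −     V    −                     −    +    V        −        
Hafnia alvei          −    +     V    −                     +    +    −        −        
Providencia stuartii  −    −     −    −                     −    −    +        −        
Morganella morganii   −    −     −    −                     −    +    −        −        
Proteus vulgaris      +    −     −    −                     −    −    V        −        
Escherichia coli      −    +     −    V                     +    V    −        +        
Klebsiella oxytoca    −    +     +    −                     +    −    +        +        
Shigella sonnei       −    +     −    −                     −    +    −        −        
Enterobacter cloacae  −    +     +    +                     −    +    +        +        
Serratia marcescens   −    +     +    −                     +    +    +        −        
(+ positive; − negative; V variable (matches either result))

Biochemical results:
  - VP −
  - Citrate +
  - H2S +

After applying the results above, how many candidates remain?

VP −: excludes Klebsiella oxytoca, Enterobacter cloacae, Serratia marcescens — 8 left.
Citrate +: excludes Hafnia alvei, Morganella morganii, Escherichia coli, Shigella sonnei — 4 left.
H2S +: excludes Providencia stuartii — 3 left.
Still consistent: Proteus mirabilis, Proteus vulgaris, Salmonella enterica.

3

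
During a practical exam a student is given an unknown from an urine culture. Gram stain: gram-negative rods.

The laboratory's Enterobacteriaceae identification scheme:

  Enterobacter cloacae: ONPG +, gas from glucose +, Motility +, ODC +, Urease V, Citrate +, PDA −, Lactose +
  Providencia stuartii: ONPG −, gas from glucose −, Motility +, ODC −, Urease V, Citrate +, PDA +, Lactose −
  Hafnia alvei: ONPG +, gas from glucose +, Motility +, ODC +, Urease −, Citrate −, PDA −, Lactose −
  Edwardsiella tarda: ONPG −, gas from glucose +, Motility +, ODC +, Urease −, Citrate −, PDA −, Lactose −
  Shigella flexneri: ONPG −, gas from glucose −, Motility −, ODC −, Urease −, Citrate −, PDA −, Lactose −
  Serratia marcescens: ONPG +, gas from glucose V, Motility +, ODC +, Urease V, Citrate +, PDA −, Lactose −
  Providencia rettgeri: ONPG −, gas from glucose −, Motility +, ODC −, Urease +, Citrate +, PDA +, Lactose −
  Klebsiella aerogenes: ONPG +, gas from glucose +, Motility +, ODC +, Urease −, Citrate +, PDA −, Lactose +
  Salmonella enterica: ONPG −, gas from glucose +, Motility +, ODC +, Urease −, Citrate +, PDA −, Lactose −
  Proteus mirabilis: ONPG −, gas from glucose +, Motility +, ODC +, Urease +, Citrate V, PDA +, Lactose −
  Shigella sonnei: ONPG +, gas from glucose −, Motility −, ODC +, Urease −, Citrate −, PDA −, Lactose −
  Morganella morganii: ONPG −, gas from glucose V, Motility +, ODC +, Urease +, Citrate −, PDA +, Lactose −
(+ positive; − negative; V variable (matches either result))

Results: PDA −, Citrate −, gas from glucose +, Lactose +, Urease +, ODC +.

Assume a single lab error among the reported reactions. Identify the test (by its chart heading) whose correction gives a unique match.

Citrate

As reported, no row in the chart matches all 6 reactions.
Reversing Citrate (to +) → unique match: Enterobacter cloacae.
Reversing ODC → still no organism matches.
Reversing PDA → still no organism matches.
Reversing Urease → still no organism matches.
Reversing Lactose → still no organism matches.
Reversing gas from glucose → still no organism matches.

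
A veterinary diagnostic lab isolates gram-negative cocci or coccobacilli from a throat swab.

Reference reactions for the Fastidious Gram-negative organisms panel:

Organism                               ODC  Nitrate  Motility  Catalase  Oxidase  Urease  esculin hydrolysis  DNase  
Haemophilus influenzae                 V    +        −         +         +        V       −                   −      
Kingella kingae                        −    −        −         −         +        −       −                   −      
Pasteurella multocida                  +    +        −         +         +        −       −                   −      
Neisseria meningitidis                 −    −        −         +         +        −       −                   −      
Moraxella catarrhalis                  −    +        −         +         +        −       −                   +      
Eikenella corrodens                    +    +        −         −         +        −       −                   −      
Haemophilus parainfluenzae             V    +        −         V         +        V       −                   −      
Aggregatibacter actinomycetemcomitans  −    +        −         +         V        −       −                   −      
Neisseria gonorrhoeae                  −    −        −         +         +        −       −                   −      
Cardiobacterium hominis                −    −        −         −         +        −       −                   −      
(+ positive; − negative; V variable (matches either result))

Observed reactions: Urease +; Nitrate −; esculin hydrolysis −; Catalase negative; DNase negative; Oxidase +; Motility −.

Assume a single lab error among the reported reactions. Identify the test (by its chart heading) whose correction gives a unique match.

Nitrate

As reported, no row in the chart matches all 7 reactions.
Reversing Urease → 2 organisms match (not unique).
Reversing DNase → still no organism matches.
Reversing Motility → still no organism matches.
Reversing Nitrate (to +) → unique match: Haemophilus parainfluenzae.
Reversing esculin hydrolysis → still no organism matches.
Reversing Oxidase → still no organism matches.
Reversing Catalase → still no organism matches.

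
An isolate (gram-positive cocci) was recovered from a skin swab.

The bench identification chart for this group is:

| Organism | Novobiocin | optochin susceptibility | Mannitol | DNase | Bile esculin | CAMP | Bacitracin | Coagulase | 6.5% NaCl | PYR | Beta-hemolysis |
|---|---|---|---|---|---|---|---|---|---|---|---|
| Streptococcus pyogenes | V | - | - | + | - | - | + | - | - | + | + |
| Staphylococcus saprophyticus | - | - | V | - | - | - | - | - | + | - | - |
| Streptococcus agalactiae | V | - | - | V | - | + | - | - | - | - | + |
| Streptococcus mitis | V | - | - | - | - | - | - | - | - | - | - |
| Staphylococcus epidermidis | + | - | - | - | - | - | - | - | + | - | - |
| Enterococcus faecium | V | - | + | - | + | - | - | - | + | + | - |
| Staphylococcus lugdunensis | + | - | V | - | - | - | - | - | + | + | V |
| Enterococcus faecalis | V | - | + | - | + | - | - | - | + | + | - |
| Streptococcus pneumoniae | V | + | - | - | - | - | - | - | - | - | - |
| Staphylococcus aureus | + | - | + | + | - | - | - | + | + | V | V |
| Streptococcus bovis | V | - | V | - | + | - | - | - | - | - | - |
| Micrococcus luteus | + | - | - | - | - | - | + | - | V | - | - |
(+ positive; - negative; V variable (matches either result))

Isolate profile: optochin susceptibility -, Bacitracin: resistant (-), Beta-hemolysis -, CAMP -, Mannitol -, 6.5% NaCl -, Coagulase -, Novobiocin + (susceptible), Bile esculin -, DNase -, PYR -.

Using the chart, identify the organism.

Streptococcus mitis

Novobiocin +: excludes Staphylococcus saprophyticus — 11 left.
Coagulase -: excludes Staphylococcus aureus — 10 left.
Bile esculin -: excludes Enterococcus faecium, Enterococcus faecalis, Streptococcus bovis — 7 left.
CAMP -: excludes Streptococcus agalactiae — 6 left.
Beta-hemolysis -: excludes Streptococcus pyogenes — 5 left.
optochin susceptibility -: excludes Streptococcus pneumoniae — 4 left.
PYR -: excludes Staphylococcus lugdunensis — 3 left.
DNase -: all 3 remaining candidates are consistent.
6.5% NaCl -: excludes Staphylococcus epidermidis — 2 left.
Bacitracin -: excludes Micrococcus luteus — 1 left.
Mannitol -: the one remaining candidate is consistent.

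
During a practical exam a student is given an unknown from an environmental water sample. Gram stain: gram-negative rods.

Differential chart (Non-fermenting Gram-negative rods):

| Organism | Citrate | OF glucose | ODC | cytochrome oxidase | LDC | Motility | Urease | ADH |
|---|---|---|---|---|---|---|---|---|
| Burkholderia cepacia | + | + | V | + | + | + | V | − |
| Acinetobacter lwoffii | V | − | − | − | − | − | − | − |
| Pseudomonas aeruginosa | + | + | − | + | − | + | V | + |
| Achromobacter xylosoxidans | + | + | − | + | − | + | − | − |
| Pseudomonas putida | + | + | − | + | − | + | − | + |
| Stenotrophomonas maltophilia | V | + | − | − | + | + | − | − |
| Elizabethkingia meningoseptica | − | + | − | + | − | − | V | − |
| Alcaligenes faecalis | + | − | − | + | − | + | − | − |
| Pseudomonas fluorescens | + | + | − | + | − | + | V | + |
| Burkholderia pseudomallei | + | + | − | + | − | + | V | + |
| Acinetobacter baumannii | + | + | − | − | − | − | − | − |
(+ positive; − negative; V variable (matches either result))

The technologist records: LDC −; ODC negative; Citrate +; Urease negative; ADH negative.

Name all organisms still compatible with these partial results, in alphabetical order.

LDC −: excludes Burkholderia cepacia, Stenotrophomonas maltophilia — 9 left.
Urease −: all 9 remaining candidates are consistent.
ADH −: excludes Pseudomonas aeruginosa, Pseudomonas putida, Pseudomonas fluorescens, Burkholderia pseudomallei — 5 left.
Citrate +: excludes Elizabethkingia meningoseptica — 4 left.
ODC −: all 4 remaining candidates are consistent.

Achromobacter xylosoxidans, Acinetobacter baumannii, Acinetobacter lwoffii, Alcaligenes faecalis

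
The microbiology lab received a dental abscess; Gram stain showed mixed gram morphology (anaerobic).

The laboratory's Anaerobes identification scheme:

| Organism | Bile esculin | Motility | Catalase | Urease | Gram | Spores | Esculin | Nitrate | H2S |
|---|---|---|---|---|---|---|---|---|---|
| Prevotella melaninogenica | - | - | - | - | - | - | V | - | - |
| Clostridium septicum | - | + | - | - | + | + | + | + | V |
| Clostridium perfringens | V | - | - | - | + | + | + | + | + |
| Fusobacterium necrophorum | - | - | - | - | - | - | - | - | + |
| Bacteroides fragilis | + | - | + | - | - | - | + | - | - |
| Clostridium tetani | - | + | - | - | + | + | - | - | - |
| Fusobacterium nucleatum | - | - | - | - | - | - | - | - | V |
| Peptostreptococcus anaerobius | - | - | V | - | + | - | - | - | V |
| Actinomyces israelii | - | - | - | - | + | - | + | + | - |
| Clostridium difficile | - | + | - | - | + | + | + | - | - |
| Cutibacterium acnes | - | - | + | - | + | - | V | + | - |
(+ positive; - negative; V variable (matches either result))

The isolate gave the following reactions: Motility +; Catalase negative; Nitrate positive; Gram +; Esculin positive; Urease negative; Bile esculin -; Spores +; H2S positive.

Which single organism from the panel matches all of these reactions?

Nitrate +: excludes 7 organisms — 4 left.
Esculin +: all 4 remaining candidates are consistent.
Bile esculin -: all 4 remaining candidates are consistent.
Gram +: all 4 remaining candidates are consistent.
Spores +: excludes Actinomyces israelii, Cutibacterium acnes — 2 left.
Catalase -: all 2 remaining candidates are consistent.
Motility +: excludes Clostridium perfringens — 1 left.
H2S +: the one remaining candidate is consistent.
Urease -: the one remaining candidate is consistent.

Clostridium septicum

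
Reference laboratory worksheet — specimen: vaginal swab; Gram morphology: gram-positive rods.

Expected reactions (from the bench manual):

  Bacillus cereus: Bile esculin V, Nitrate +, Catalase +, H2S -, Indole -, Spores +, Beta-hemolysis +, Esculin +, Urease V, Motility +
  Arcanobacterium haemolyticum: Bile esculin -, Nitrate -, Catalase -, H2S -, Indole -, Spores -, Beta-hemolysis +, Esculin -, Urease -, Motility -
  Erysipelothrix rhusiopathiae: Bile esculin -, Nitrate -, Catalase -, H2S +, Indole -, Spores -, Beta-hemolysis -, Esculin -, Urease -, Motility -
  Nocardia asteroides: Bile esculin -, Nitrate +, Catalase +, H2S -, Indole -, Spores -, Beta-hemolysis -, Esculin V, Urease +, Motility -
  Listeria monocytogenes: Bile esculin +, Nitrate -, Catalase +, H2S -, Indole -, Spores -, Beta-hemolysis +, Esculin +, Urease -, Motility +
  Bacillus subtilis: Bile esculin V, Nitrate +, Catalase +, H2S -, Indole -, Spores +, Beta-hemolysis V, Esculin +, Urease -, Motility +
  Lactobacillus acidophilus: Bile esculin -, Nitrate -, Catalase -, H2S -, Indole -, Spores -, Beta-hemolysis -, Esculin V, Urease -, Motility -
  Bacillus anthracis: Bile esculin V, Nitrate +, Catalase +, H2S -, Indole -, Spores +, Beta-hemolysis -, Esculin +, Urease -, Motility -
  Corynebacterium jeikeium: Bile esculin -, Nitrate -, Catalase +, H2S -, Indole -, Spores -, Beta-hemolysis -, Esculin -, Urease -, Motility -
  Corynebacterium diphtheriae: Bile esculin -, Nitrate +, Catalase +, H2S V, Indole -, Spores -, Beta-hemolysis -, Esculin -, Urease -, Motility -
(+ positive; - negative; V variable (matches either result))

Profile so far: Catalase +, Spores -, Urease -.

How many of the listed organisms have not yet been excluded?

3

Spores -: excludes Bacillus cereus, Bacillus subtilis, Bacillus anthracis — 7 left.
Urease -: excludes Nocardia asteroides — 6 left.
Catalase +: excludes Arcanobacterium haemolyticum, Erysipelothrix rhusiopathiae, Lactobacillus acidophilus — 3 left.
Still consistent: Corynebacterium diphtheriae, Corynebacterium jeikeium, Listeria monocytogenes.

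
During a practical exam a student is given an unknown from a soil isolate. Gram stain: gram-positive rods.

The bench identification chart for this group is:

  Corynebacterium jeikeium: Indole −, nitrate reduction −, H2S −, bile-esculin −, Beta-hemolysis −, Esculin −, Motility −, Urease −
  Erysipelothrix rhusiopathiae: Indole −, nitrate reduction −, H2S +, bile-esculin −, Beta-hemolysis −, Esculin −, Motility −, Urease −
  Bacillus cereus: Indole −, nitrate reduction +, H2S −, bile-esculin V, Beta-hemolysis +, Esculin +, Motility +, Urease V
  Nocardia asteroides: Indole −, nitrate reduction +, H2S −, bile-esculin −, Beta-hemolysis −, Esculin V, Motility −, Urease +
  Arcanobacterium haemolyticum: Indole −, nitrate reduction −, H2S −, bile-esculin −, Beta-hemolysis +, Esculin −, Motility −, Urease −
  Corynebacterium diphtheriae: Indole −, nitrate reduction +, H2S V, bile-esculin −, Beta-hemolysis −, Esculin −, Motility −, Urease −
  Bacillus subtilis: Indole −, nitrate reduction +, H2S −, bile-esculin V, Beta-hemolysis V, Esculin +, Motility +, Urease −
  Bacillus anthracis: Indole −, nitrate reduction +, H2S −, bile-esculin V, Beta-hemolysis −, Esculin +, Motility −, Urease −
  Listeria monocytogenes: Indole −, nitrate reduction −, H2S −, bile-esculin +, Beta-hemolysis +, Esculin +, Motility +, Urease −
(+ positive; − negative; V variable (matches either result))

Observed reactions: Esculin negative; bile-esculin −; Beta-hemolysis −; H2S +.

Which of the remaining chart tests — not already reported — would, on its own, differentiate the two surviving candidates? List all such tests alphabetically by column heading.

nitrate reduction

Esculin −: excludes Bacillus cereus, Bacillus subtilis, Bacillus anthracis, Listeria monocytogenes — 5 left.
Beta-hemolysis −: excludes Arcanobacterium haemolyticum — 4 left.
bile-esculin −: all 4 remaining candidates are consistent.
H2S +: excludes Corynebacterium jeikeium, Nocardia asteroides — 2 left.
Two candidates remain: Corynebacterium diphtheriae and Erysipelothrix rhusiopathiae.
  Indole: − vs − — same for both, does not separate.
  nitrate reduction: Corynebacterium diphtheriae +, Erysipelothrix rhusiopathiae − — discriminates.
  Motility: − vs − — same for both, does not separate.
  Urease: − vs − — same for both, does not separate.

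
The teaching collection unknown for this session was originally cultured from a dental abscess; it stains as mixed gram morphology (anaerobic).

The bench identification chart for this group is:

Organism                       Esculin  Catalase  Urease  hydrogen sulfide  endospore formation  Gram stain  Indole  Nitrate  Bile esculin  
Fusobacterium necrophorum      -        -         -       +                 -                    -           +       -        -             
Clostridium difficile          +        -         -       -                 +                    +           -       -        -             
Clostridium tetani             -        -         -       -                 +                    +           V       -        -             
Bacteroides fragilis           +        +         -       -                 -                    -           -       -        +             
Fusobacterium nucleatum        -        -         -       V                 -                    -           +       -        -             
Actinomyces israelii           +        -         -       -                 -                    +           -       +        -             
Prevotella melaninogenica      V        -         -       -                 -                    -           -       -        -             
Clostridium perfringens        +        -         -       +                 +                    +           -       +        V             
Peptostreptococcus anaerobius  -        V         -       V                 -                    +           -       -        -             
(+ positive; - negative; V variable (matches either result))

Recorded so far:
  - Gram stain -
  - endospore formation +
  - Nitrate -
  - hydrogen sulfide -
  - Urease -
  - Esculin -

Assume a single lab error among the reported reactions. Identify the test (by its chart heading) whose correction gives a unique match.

As reported, no row in the chart matches all 6 reactions.
Reversing Nitrate → still no organism matches.
Reversing Gram stain (to +) → unique match: Clostridium tetani.
Reversing Urease → still no organism matches.
Reversing Esculin → still no organism matches.
Reversing hydrogen sulfide → still no organism matches.
Reversing endospore formation → 2 organisms match (not unique).

Gram stain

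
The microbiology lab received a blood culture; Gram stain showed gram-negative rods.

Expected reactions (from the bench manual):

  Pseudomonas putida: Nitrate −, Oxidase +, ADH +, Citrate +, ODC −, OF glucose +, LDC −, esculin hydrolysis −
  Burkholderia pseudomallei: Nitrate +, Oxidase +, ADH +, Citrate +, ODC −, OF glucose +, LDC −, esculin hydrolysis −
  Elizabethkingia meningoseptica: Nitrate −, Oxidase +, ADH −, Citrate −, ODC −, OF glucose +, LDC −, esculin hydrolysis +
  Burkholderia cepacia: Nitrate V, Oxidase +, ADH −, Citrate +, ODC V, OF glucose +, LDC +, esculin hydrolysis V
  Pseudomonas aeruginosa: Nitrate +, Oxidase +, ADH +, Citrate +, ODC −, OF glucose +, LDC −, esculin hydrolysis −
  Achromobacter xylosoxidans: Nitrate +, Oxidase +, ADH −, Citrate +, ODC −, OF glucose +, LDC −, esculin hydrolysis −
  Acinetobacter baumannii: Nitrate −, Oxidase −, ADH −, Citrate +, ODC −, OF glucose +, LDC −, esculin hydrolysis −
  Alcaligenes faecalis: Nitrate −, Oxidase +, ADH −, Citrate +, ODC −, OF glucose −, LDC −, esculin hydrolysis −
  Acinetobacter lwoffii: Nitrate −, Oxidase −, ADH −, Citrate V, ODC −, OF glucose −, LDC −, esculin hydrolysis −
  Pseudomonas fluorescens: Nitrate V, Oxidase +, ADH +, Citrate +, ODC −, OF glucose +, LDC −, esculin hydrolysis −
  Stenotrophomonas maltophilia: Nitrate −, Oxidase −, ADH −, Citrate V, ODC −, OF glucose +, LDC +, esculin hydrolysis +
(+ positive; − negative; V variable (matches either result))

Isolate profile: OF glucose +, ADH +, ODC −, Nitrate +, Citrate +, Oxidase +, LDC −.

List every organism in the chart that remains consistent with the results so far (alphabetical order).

Burkholderia pseudomallei, Pseudomonas aeruginosa, Pseudomonas fluorescens

LDC −: excludes Burkholderia cepacia, Stenotrophomonas maltophilia — 9 left.
ADH +: excludes 5 organisms — 4 left.
OF glucose +: all 4 remaining candidates are consistent.
ODC −: all 4 remaining candidates are consistent.
Citrate +: all 4 remaining candidates are consistent.
Oxidase +: all 4 remaining candidates are consistent.
Nitrate +: excludes Pseudomonas putida — 3 left.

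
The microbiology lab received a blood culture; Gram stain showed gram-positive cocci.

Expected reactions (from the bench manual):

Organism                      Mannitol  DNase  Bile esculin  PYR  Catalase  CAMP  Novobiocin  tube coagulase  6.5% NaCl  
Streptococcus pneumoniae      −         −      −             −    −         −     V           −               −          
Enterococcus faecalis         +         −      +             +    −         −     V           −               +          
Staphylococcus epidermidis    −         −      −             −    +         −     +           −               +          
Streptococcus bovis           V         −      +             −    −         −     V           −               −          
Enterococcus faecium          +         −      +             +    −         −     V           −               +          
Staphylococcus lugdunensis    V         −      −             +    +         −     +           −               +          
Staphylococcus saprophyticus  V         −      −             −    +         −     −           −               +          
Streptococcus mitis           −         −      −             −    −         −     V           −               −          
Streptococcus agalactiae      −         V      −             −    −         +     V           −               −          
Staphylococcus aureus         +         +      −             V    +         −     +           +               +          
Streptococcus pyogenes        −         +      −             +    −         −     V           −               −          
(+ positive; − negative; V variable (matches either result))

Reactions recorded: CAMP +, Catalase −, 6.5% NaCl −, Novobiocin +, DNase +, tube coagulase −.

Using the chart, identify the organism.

Streptococcus agalactiae

6.5% NaCl −: excludes 6 organisms — 5 left.
tube coagulase −: all 5 remaining candidates are consistent.
Novobiocin +: all 5 remaining candidates are consistent.
CAMP +: excludes Streptococcus pneumoniae, Streptococcus bovis, Streptococcus mitis, Streptococcus pyogenes — 1 left.
Catalase −: the one remaining candidate is consistent.
DNase +: the one remaining candidate is consistent.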